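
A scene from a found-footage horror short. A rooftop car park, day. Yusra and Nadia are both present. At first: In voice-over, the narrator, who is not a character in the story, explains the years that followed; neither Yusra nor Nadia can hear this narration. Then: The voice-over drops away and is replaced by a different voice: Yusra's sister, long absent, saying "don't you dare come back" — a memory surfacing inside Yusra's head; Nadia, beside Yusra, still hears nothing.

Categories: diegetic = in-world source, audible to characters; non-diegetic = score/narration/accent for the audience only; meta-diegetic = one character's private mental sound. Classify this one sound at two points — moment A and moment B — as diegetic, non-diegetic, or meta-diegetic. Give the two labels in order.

Moment A: the external narrator addresses only the audience — outside the story world → non-diegetic.
Moment B: the replacement voice is a memory inside Yusra's mind specifically → meta-diegetic.

non-diegetic, meta-diegetic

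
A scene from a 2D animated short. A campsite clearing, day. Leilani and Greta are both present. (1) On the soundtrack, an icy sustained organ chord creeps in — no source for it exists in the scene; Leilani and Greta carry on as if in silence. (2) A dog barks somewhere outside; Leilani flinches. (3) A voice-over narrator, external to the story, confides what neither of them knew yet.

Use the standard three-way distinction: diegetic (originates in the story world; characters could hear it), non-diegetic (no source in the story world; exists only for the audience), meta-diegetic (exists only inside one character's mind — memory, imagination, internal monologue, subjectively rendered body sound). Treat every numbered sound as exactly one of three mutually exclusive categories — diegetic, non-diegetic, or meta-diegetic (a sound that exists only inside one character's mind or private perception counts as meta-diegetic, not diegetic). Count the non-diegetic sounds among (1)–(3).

(1) is non-diegetic: nothing in the clearing produces it and the characters don't hear it — pure soundtrack.
Sound (2): the sound comes from a dog physically present in the location, so diegetic.
(3) is non-diegetic: external voice-over — not a character, not heard by anyone in the scene.
Non-diegetic: (1), (3) — that's 2.

2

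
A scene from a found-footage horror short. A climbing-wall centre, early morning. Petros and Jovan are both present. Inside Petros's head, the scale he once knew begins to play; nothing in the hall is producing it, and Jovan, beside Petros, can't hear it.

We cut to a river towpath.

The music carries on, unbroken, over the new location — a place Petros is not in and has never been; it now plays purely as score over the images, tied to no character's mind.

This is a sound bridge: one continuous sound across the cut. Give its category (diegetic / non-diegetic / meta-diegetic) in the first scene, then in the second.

Scene one: the music exists only inside Petros's mind; Jovan can't hear it → meta-diegetic.
Scene two: it's detached from Petros entirely and plays over unrelated images with no in-world source — conventional underscore → non-diegetic.

meta-diegetic, non-diegetic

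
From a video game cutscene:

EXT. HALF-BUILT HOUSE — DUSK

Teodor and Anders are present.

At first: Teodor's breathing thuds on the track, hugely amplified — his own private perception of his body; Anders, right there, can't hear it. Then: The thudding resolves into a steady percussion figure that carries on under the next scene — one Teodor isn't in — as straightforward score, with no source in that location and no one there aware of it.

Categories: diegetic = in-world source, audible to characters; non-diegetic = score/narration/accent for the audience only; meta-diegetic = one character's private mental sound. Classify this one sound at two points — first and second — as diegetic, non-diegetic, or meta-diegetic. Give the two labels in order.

meta-diegetic, non-diegetic

First: it's Teodor's subjective body sound, inaudible to Anders → meta-diegetic.
Second: detached from Teodor and playing as sourceless score over a scene he isn't in — for the audience only → non-diegetic.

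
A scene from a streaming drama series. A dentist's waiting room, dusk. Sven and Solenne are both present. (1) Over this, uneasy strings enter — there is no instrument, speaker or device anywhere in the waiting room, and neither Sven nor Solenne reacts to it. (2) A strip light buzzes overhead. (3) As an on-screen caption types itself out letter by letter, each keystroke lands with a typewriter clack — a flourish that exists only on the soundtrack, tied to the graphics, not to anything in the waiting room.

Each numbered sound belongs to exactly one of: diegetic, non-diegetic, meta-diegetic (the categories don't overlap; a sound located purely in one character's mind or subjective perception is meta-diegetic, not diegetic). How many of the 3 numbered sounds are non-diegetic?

Sound (1): score with no on-screen or off-screen source; it exists for the audience alone, so non-diegetic.
(2) is diegetic: it's the actual ambient sound of the location.
(3) sound married to a title/caption — outside the diegesis by definition → non-diegetic.
Non-diegetic: (1), (3) — that's 2.

2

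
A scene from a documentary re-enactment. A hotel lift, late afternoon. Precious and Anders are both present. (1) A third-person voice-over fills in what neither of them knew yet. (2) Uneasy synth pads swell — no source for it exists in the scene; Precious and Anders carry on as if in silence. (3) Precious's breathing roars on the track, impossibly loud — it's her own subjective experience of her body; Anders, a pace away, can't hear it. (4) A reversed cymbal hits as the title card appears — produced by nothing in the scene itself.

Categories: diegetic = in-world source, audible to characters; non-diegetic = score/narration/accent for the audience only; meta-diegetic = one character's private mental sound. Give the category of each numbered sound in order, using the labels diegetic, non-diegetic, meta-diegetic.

Sound (1): commentary laid over the scene from outside the fiction, so non-diegetic.
Sound (2): it has no source in the story world and no character can hear it — it's underscore, so non-diegetic.
(3) a subjective body sound — Precious's private perception, inaudible to Anders → meta-diegetic.
(4) is non-diegetic: an editorial stinger — it belongs to the cut, not the story world.

non-diegetic, non-diegetic, meta-diegetic, non-diegetic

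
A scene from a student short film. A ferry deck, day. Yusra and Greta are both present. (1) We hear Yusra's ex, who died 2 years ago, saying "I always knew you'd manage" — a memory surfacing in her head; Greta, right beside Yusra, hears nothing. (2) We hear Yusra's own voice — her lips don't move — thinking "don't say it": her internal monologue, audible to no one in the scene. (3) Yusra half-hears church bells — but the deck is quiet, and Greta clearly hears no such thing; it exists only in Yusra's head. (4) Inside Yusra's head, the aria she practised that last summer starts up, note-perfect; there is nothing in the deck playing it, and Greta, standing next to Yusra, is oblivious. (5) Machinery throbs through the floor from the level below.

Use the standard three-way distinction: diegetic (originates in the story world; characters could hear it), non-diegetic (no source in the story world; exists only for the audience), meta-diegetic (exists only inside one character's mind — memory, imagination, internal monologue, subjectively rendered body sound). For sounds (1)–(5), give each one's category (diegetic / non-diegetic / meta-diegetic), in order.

(1) is meta-diegetic: it's Yusra's recollection rendered as sound; the other character can't hear it.
Sound (2): Yusra's thought-voice: a private mental sound no other character can hear, so meta-diegetic.
Sound (3): subjective to Yusra: the deck is silent and Greta hears nothing, so meta-diegetic.
Sound (4): remembered music, private to Yusra — Greta is oblivious because it isn't in the room, so meta-diegetic.
(5) is diegetic: ambient/room sound belonging to the story's physical space.

meta-diegetic, meta-diegetic, meta-diegetic, meta-diegetic, diegetic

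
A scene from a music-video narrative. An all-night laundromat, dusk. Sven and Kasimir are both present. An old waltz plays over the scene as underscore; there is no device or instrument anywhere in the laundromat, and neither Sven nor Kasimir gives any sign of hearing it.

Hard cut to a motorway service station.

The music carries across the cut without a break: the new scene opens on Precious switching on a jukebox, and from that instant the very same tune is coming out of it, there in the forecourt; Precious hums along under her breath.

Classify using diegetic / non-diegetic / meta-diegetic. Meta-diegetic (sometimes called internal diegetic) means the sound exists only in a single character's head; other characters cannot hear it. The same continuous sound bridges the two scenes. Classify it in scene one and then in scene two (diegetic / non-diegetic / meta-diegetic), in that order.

Scene one: there's no in-world source anywhere and no character hears it — underscore for the audience only → non-diegetic.
Scene two: once Precious turns on a jukebox, the music has a real source in the story world and Precious reacts to it → diegetic.

non-diegetic, diegetic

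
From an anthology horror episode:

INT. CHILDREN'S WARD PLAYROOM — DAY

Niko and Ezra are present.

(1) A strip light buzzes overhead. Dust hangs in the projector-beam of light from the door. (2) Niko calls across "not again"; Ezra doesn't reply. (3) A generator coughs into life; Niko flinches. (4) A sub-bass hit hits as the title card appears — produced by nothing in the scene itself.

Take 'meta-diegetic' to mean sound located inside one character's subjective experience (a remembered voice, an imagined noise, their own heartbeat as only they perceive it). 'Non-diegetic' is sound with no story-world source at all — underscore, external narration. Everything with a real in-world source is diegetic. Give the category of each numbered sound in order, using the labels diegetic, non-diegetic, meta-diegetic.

(1) is diegetic: ambient/room sound belonging to the story's physical space.
(2) is diegetic: on-screen dialogue — Niko speaks and Ezra is there to hear.
(3) is diegetic: an in-world source (a generator); characters could hear it.
Sound (4): an editorial stinger — it belongs to the cut, not the story world, so non-diegetic.

diegetic, diegetic, diegetic, non-diegetic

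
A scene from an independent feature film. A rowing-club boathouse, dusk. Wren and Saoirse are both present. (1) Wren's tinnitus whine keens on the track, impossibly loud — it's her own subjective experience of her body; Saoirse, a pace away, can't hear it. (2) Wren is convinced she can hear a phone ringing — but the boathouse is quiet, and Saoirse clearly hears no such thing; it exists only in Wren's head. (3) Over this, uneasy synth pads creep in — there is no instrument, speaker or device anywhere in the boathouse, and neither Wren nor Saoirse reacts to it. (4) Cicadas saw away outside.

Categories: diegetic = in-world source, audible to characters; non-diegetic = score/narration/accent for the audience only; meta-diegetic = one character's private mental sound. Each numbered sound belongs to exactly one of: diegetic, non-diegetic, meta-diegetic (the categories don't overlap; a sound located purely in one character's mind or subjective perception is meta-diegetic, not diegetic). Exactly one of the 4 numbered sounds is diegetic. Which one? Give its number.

4

(1) is meta-diegetic: point-of-audition from inside Wren's body; not a sound in the room.
(2) the sound is imagined by Wren; nothing in the story world is producing it and Saoirse can't hear it → meta-diegetic.
(3) it has no source in the story world and no character can hear it — it's underscore → non-diegetic.
(4) it's the actual ambient sound of the location → diegetic.
Only (4) is diegetic.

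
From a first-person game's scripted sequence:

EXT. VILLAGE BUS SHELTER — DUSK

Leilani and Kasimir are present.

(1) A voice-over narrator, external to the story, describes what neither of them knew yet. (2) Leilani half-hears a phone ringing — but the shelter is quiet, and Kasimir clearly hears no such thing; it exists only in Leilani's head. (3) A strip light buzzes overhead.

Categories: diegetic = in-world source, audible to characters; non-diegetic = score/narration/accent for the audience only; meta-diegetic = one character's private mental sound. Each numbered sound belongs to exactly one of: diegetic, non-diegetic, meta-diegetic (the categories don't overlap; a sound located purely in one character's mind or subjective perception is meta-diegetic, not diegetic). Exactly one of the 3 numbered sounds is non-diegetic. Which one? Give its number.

1

(1) is non-diegetic: the narrator exists outside the story world, addressing only the audience.
Sound (2): subjective to Leilani: the shelter is silent and Kasimir hears nothing, so meta-diegetic.
(3) is diegetic: a strip light is part of the location's real environment.
Only (1) is non-diegetic.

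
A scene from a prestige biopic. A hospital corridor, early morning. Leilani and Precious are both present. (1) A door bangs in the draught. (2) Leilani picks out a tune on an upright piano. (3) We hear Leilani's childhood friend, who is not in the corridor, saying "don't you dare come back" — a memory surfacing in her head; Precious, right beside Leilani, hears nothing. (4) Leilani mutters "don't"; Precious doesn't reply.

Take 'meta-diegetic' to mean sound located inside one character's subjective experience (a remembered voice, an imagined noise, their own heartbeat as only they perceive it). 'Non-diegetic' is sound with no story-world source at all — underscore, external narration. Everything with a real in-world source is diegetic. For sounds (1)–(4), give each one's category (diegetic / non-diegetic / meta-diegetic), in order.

(1) a door is a real object/event in the scene's world → diegetic.
(2) is diegetic: the instrument and the performer are both in the scene.
(3) is meta-diegetic: the voice is a memory playing only inside Leilani's mind; Precious can't hear it.
Sound (4): spoken by a character present in the story world, so diegetic.

diegetic, diegetic, meta-diegetic, diegetic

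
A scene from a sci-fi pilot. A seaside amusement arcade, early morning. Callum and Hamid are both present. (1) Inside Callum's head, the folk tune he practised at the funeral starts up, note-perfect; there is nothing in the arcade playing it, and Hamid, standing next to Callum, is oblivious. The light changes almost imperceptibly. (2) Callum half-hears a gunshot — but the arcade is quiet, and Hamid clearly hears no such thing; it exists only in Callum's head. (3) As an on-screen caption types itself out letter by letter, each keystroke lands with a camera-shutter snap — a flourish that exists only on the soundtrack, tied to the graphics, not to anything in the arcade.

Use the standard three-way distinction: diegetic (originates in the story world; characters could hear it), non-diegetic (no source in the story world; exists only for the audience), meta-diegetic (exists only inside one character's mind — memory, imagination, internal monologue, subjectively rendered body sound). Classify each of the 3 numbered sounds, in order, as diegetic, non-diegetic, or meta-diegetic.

(1) the music is a memory playing inside Callum's mind alone; no real-world source, Hamid can't hear it → meta-diegetic.
Sound (2): subjective to Callum: the arcade is silent and Hamid hears nothing, so meta-diegetic.
(3) sound married to a title/caption — outside the diegesis by definition → non-diegetic.

meta-diegetic, meta-diegetic, non-diegetic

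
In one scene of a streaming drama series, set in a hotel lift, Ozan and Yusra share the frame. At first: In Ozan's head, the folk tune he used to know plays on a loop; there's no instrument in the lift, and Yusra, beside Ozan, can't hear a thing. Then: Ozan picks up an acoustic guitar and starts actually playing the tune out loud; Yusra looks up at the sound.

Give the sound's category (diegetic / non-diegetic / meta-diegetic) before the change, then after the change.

meta-diegetic, diegetic

Before the change: the tune exists only as Ozan's private memory; Yusra can't hear it → meta-diegetic.
After the change: Ozan is now producing it live on an acoustic guitar, in the room, and Yusra hears it → diegetic.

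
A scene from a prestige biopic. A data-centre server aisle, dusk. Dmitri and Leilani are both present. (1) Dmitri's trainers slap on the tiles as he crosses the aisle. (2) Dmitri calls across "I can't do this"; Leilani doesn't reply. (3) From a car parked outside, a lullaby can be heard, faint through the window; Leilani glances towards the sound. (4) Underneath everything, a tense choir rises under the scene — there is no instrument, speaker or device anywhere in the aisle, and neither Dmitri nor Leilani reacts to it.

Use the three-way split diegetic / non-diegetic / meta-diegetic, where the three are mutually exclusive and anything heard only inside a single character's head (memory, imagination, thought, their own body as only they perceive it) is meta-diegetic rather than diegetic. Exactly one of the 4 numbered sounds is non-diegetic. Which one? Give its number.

(1) is diegetic: it's the physical sound of Dmitri moving in the space.
Sound (2): on-screen dialogue — Dmitri speaks and Leilani is there to hear, so diegetic.
Sound (3): the music has an off-screen but real-world source and a character hears it, so diegetic.
Sound (4): it has no source in the story world and no character can hear it — it's underscore, so non-diegetic.
Only (4) is non-diegetic.

4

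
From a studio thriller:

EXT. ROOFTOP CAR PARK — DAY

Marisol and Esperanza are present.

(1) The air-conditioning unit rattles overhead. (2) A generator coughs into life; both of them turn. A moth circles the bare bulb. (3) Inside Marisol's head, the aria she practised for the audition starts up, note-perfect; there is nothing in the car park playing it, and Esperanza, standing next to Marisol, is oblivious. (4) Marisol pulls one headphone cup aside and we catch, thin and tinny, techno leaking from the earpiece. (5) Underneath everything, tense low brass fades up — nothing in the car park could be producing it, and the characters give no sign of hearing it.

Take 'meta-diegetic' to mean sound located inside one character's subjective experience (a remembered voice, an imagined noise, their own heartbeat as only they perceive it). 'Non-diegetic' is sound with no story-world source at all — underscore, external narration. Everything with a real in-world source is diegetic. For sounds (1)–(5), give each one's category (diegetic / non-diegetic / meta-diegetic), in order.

(1) ambient/room sound belonging to the story's physical space → diegetic.
(2) a generator is a real object/event in the scene's world → diegetic.
(3) remembered music, private to Marisol — Esperanza is oblivious because it isn't in the room → meta-diegetic.
(4) it's leaking from a physical pair of headphones in the scene → diegetic.
(5) is non-diegetic: nothing in the car park produces it and the characters don't hear it — pure soundtrack.

diegetic, diegetic, meta-diegetic, diegetic, non-diegetic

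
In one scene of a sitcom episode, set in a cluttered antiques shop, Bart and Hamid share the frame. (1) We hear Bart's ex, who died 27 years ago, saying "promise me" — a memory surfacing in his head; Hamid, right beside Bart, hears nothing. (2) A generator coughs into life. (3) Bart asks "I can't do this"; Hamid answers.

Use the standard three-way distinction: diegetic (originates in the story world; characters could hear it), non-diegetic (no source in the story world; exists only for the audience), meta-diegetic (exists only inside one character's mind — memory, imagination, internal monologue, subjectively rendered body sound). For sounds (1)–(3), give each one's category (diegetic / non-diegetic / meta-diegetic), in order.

meta-diegetic, diegetic, diegetic

(1) is meta-diegetic: it's Bart's recollection rendered as sound; the other character can't hear it.
Sound (2): the sound comes from a generator physically present in the location, so diegetic.
(3) is diegetic: spoken by a character present in the story world.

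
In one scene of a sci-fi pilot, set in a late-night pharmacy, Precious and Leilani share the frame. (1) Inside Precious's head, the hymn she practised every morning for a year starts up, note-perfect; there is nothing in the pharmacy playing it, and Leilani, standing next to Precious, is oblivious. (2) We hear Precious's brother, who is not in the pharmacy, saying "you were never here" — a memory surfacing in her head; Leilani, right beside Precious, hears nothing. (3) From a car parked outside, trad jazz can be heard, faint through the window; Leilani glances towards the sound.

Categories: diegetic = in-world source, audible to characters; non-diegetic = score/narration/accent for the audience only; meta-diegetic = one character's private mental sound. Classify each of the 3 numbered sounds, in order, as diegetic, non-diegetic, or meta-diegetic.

(1) is meta-diegetic: it lives in Precious's subjectivity, not in the pharmacy.
Sound (2): it's Precious's recollection rendered as sound; the other character can't hear it, so meta-diegetic.
(3) the music has an off-screen but real-world source and a character hears it → diegetic.

meta-diegetic, meta-diegetic, diegetic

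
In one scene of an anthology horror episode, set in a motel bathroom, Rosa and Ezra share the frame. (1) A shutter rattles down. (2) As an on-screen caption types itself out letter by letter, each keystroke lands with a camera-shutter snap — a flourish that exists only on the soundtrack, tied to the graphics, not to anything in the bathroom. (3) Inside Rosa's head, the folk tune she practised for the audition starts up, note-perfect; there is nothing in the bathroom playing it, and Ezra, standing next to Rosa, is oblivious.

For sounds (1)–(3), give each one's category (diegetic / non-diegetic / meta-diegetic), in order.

diegetic, non-diegetic, meta-diegetic

(1) is diegetic: the sound comes from a shutter physically present in the location.
Sound (2): the caption isn't part of the story world, so neither is the sound tied to it, so non-diegetic.
(3) is meta-diegetic: it lives in Rosa's subjectivity, not in the bathroom.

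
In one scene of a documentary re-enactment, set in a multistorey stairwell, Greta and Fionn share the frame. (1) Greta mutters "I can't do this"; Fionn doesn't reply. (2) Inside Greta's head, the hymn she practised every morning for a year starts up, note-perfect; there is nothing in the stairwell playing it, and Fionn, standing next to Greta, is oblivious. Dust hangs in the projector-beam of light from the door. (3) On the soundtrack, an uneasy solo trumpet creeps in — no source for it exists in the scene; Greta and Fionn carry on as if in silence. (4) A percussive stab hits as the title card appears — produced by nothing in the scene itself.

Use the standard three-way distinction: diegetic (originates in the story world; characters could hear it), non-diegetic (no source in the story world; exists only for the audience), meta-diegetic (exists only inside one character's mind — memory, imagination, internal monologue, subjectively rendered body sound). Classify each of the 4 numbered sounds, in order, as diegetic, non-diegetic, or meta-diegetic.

(1) is diegetic: spoken by a character present in the story world.
Sound (2): it lives in Greta's subjectivity, not in the stairwell, so meta-diegetic.
Sound (3): it has no source in the story world and no character can hear it — it's underscore, so non-diegetic.
(4) it's a sound-design accent with no in-world source; no one in the scene can hear it → non-diegetic.

diegetic, meta-diegetic, non-diegetic, non-diegetic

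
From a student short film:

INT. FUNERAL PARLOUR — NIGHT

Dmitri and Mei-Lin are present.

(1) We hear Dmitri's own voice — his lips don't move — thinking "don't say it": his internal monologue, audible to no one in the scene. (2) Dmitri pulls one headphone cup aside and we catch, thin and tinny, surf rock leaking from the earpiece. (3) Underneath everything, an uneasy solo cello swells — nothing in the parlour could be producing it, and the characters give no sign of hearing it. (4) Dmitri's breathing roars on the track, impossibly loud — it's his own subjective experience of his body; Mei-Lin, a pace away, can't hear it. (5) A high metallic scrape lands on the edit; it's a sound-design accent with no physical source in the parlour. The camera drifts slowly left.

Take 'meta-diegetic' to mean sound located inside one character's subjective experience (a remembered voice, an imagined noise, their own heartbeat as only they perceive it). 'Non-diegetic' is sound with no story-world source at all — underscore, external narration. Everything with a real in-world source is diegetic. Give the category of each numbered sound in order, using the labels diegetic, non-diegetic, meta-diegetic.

meta-diegetic, diegetic, non-diegetic, meta-diegetic, non-diegetic

(1) internal monologue — inside Dmitri's mind, not spoken into the scene → meta-diegetic.
Sound (2): it's leaking from a physical pair of headphones in the scene, so diegetic.
Sound (3): score with no on-screen or off-screen source; it exists for the audience alone, so non-diegetic.
(4) a subjective body sound — Dmitri's private perception, inaudible to Mei-Lin → meta-diegetic.
(5) nothing in the scene produces it; it's an accent added for the audience → non-diegetic.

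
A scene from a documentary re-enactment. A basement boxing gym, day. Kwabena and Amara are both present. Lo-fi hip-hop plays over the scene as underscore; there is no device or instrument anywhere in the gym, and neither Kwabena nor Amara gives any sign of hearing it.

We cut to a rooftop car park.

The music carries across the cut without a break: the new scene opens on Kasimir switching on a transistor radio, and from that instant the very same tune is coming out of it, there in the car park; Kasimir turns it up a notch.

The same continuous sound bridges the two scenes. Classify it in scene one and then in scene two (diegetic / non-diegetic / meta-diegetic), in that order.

non-diegetic, diegetic

Scene one: there's no in-world source anywhere and no character hears it — underscore for the audience only → non-diegetic.
Scene two: once Kasimir turns on a transistor radio, the music has a real source in the story world and Kasimir reacts to it → diegetic.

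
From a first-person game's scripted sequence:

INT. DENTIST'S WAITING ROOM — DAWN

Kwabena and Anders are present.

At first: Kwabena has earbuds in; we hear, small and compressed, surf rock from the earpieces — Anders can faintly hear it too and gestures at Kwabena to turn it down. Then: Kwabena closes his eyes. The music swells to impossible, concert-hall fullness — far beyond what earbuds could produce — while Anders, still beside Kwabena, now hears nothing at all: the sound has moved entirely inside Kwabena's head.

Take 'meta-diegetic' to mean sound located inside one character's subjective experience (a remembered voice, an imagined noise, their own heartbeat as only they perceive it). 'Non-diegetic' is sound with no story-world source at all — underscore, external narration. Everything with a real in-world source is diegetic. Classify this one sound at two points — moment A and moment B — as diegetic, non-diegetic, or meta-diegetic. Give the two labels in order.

diegetic, meta-diegetic

Moment A: the earbuds are a physical source both characters can hear → diegetic.
Moment B: the music now exists only as Kwabena's subjective experience; Anders can no longer hear it → meta-diegetic.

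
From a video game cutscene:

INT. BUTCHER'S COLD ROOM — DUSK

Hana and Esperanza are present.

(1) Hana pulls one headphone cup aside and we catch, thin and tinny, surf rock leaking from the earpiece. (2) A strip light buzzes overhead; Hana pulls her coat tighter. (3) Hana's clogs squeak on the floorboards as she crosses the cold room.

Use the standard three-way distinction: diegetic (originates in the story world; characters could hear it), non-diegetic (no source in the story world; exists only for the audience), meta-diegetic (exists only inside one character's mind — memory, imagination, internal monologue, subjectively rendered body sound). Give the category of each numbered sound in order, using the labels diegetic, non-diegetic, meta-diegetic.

Sound (1): the headphones are an on-screen source, so diegetic.
(2) is diegetic: a strip light is part of the location's real environment.
Sound (3): a character's body making contact with the set — an in-world sound, so diegetic.

diegetic, diegetic, diegetic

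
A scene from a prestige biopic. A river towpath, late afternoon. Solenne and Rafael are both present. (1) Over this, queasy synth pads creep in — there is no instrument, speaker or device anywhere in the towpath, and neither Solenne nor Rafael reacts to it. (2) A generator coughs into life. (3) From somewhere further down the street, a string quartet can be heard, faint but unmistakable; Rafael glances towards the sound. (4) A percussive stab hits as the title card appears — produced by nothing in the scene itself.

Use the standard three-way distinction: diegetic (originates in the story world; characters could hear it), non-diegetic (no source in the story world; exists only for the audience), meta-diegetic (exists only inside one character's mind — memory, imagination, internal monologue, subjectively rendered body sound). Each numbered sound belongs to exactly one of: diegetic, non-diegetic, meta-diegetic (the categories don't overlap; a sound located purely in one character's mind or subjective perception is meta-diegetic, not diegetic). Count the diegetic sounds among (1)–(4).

(1) it has no source in the story world and no character can hear it — it's underscore → non-diegetic.
(2) is diegetic: the sound comes from a generator physically present in the location.
Sound (3): it's coming from somewhere further down the street — a location within the story world — and Rafael reacts, so diegetic.
(4) an editorial stinger — it belongs to the cut, not the story world → non-diegetic.
Diegetic: (2), (3) — that's 2.

2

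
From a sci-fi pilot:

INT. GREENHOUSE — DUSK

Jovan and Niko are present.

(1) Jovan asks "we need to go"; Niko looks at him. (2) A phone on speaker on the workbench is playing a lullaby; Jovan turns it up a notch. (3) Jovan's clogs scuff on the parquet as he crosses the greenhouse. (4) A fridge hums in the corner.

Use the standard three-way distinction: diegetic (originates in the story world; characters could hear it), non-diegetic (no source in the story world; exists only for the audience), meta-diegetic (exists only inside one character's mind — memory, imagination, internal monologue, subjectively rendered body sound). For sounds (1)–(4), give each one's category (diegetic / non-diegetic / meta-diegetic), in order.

diegetic, diegetic, diegetic, diegetic

(1) spoken by a character present in the story world → diegetic.
(2) is diegetic: a phone on speaker is a physical source in the scene and Jovan reacts to it.
(3) is diegetic: Jovan's footsteps are produced in the story world.
Sound (4): ambient/room sound belonging to the story's physical space, so diegetic.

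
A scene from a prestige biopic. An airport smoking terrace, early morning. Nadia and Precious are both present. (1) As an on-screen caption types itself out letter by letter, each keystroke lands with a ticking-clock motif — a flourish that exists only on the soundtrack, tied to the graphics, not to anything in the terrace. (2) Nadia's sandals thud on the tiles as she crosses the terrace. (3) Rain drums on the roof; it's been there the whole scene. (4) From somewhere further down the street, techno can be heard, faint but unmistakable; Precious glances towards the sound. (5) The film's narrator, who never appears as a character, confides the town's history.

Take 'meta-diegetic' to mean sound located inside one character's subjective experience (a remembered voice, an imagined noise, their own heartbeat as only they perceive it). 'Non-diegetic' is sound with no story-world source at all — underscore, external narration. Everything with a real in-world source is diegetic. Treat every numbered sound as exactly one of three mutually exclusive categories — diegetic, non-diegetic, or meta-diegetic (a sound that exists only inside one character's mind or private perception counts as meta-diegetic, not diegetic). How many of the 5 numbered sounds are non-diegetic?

Sound (1): it accompanies on-screen graphics, not anything inside the story world, so non-diegetic.
Sound (2): Nadia's footsteps are produced in the story world, so diegetic.
(3) is diegetic: it's the actual ambient sound of the location.
Sound (4): off-screen diegetic: the source is out of frame but still in the story's space, so diegetic.
(5) is non-diegetic: commentary laid over the scene from outside the fiction.
Non-diegetic: (1), (5) — that's 2.

2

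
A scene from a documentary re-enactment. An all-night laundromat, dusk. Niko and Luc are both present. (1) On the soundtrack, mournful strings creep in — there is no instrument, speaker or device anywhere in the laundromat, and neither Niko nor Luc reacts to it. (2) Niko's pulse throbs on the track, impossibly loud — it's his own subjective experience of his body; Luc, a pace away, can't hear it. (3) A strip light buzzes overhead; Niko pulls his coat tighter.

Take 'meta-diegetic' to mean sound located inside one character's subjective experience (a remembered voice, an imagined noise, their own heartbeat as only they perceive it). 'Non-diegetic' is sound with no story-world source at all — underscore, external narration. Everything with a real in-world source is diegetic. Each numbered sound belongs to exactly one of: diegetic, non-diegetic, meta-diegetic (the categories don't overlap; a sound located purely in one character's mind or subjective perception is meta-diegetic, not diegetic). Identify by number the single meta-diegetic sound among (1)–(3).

(1) is non-diegetic: score with no on-screen or off-screen source; it exists for the audience alone.
(2) a subjective body sound — Niko's private perception, inaudible to Luc → meta-diegetic.
Sound (3): it's the actual ambient sound of the location, so diegetic.
Only (2) is meta-diegetic.

2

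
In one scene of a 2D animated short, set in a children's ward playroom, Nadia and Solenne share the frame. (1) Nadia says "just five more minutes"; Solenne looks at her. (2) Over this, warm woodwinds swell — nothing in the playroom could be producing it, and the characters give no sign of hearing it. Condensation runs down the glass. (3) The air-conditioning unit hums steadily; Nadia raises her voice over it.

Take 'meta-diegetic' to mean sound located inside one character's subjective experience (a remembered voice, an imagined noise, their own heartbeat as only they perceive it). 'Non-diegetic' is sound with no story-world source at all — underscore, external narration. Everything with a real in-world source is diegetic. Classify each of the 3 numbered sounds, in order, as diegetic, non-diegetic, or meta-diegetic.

(1) is diegetic: on-screen dialogue — Nadia speaks and Solenne is there to hear.
Sound (2): score with no on-screen or off-screen source; it exists for the audience alone, so non-diegetic.
(3) is diegetic: the air-conditioning unit is part of the location's real environment.

diegetic, non-diegetic, diegetic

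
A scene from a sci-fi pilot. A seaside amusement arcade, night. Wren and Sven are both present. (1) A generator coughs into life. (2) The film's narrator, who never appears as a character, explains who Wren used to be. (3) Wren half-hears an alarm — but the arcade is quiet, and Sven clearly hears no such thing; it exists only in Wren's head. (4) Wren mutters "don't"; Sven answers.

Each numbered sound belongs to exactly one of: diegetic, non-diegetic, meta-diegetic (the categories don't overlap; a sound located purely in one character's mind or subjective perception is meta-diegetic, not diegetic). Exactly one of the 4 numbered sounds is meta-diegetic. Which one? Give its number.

Sound (1): the sound comes from a generator physically present in the location, so diegetic.
Sound (2): the narrator exists outside the story world, addressing only the audience, so non-diegetic.
(3) is meta-diegetic: the sound is imagined by Wren; nothing in the story world is producing it and Sven can't hear it.
Sound (4): Wren is a character speaking aloud in the scene, so diegetic.
Only (3) is meta-diegetic.

3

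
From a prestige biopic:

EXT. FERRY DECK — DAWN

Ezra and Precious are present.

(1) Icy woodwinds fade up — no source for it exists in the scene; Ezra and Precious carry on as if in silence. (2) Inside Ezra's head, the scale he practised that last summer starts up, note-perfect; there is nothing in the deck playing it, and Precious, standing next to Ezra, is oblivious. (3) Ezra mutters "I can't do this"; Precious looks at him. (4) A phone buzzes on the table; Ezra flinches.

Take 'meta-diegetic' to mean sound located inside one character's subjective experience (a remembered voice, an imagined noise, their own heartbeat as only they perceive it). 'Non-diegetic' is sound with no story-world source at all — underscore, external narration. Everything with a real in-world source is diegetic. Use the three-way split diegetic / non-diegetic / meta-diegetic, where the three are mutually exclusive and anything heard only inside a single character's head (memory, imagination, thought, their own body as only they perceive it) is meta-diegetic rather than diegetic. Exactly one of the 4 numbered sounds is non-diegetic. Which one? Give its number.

(1) nothing in the deck produces it and the characters don't hear it — pure soundtrack → non-diegetic.
(2) the music is a memory playing inside Ezra's mind alone; no real-world source, Precious can't hear it → meta-diegetic.
(3) spoken by a character present in the story world → diegetic.
Sound (4): the sound comes from a phone physically present in the location, so diegetic.
Only (1) is non-diegetic.

1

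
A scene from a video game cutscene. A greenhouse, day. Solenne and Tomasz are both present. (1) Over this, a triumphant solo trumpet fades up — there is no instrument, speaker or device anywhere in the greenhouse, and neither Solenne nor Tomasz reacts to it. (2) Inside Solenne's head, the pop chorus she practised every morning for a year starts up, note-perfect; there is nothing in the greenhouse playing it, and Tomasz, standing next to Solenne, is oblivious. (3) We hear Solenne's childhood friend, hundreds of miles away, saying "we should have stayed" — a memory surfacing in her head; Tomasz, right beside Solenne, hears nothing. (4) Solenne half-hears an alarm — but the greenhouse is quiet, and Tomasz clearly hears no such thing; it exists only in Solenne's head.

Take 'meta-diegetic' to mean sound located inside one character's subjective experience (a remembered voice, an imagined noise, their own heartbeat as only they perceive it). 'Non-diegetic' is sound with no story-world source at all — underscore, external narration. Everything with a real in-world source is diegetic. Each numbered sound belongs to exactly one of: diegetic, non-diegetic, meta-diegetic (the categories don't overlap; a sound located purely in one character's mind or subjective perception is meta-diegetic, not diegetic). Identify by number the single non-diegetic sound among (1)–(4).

(1) nothing in the greenhouse produces it and the characters don't hear it — pure soundtrack → non-diegetic.
(2) is meta-diegetic: remembered music, private to Solenne — Tomasz is oblivious because it isn't in the room.
Sound (3): a remembered line, private to Solenne — not present in the room, not audible to Tomasz, so meta-diegetic.
Sound (4): the sound is imagined by Solenne; nothing in the story world is producing it and Tomasz can't hear it, so meta-diegetic.
Only (1) is non-diegetic.

1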